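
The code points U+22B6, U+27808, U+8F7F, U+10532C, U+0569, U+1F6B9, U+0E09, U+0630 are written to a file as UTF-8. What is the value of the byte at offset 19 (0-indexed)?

U+22B6 → 3-byte form E2 8A B6 at offsets 0–2.
U+27808 → 4-byte form F0 A7 A0 88 at offsets 3–6.
U+8F7F → 3-byte form E8 BD BF at offsets 7–9.
U+10532C → 4-byte form F4 85 8C AC at offsets 10–13.
U+0569 → 2-byte form D5 A9 at offsets 14–15.
U+1F6B9 → 4-byte form F0 9F 9A B9 at offsets 16–19.
Offset 19 falls in char 6's range; it's byte 4 of F0 9F 9A B9 = 0xB9.

0xB9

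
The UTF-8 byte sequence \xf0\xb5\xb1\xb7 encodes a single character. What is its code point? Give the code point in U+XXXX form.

Leading byte 0xF0 = 11110000 matches 11110xxx → 4-byte sequence.
Byte 1: 0xF0 = 11110000, payload 000 (3 bits).
Byte 2: 0xB5 = 10110101 (10xxxxxx ✓), payload 110101.
Byte 3: 0xB1 = 10110001 (10xxxxxx ✓), payload 110001.
Byte 4: 0xB7 = 10110111 (10xxxxxx ✓), payload 110111.
Concatenate: 000110101110001110111 = 0x35C77 (21 bits → U+35C77).

U+35C77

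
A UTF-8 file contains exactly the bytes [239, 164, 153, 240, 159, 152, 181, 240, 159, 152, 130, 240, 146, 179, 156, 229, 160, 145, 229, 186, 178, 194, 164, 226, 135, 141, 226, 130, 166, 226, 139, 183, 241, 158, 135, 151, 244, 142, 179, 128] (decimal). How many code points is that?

Byte at offset 0: 0xEF = 11101111 → 3-byte char (#1). Advance 3.
Byte at offset 3: 0xF0 = 11110000 → 4-byte char (#2). Advance 4.
Byte at offset 7: 0xF0 = 11110000 → 4-byte char (#3). Advance 4.
Byte at offset 11: 0xF0 = 11110000 → 4-byte char (#4). Advance 4.
Byte at offset 15: 0xE5 = 11100101 → 3-byte char (#5). Advance 3.
Byte at offset 18: 0xE5 = 11100101 → 3-byte char (#6). Advance 3.
Byte at offset 21: 0xC2 = 11000010 → 2-byte char (#7). Advance 2.
Byte at offset 23: 0xE2 = 11100010 → 3-byte char (#8). Advance 3.
Byte at offset 26: 0xE2 = 11100010 → 3-byte char (#9). Advance 3.
Byte at offset 29: 0xE2 = 11100010 → 3-byte char (#10). Advance 3.
Byte at offset 32: 0xF1 = 11110001 → 4-byte char (#11). Advance 4.
Byte at offset 36: 0xF4 = 11110100 → 4-byte char (#12). Advance 4.
Reached end at offset 40 after 12 code points.

12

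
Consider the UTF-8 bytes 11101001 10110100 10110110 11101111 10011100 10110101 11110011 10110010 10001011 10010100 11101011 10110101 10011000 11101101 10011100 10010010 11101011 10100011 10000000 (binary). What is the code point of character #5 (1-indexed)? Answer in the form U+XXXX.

Offset 0: leading byte 0xE9 = 11101001 → 3-byte char #1 = E9 B4 B6.
Offset 3: leading byte 0xEF = 11101111 → 3-byte char #2 = EF 9C B5.
Offset 6: leading byte 0xF3 = 11110011 → 4-byte char #3 = F3 B2 8B 94.
Offset 10: leading byte 0xEB = 11101011 → 3-byte char #4 = EB B5 98.
Offset 13: leading byte 0xED = 11101101 → 3-byte char #5 = ED 9C 92.
Leading byte 0xED = 11101101 matches 1110xxxx → 3-byte sequence.
Byte 1: 0xED = 11101101, payload 1101 (4 bits).
Byte 2: 0x9C = 10011100 (10xxxxxx ✓), payload 011100.
Byte 3: 0x92 = 10010010 (10xxxxxx ✓), payload 010010.
Concatenate: 1101011100010010 = 0xD712 (16 bits → U+D712).

U+D712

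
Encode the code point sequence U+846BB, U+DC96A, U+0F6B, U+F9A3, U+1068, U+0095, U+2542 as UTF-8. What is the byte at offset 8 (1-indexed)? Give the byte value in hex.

1-indexed offset 8 is 0-indexed offset 7.
U+846BB → 4-byte form F2 84 9A BB at offsets 0–3.
U+DC96A → 4-byte form F3 9C A5 AA at offsets 4–7.
Offset 7 falls in char 2's range; it's byte 4 of F3 9C A5 AA = 0xAA.

0xAA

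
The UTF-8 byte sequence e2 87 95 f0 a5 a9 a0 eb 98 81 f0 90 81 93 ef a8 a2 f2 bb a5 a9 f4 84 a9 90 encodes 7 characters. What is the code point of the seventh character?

Offset 0: leading byte 0xE2 = 11100010 → 3-byte char #1 = E2 87 95.
Offset 3: leading byte 0xF0 = 11110000 → 4-byte char #2 = F0 A5 A9 A0.
Offset 7: leading byte 0xEB = 11101011 → 3-byte char #3 = EB 98 81.
Offset 10: leading byte 0xF0 = 11110000 → 4-byte char #4 = F0 90 81 93.
Offset 14: leading byte 0xEF = 11101111 → 3-byte char #5 = EF A8 A2.
Offset 17: leading byte 0xF2 = 11110010 → 4-byte char #6 = F2 BB A5 A9.
Offset 21: leading byte 0xF4 = 11110100 → 4-byte char #7 = F4 84 A9 90.
Leading byte 0xF4 = 11110100 matches 11110xxx → 4-byte sequence.
Byte 1: 0xF4 = 11110100, payload 100 (3 bits).
Byte 2: 0x84 = 10000100 (10xxxxxx ✓), payload 000100.
Byte 3: 0xA9 = 10101001 (10xxxxxx ✓), payload 101001.
Byte 4: 0x90 = 10010000 (10xxxxxx ✓), payload 010000.
Concatenate: 100000100101001010000 = 0x104A50 (21 bits → U+104A50).

U+104A50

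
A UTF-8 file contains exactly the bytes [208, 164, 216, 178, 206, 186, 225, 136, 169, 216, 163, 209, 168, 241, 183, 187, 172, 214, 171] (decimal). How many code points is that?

Byte at offset 0: 0xD0 = 11010000 → 2-byte char (#1). Advance 2.
Byte at offset 2: 0xD8 = 11011000 → 2-byte char (#2). Advance 2.
Byte at offset 4: 0xCE = 11001110 → 2-byte char (#3). Advance 2.
Byte at offset 6: 0xE1 = 11100001 → 3-byte char (#4). Advance 3.
Byte at offset 9: 0xD8 = 11011000 → 2-byte char (#5). Advance 2.
Byte at offset 11: 0xD1 = 11010001 → 2-byte char (#6). Advance 2.
Byte at offset 13: 0xF1 = 11110001 → 4-byte char (#7). Advance 4.
Byte at offset 17: 0xD6 = 11010110 → 2-byte char (#8). Advance 2.
Reached end at offset 19 after 8 code points.

8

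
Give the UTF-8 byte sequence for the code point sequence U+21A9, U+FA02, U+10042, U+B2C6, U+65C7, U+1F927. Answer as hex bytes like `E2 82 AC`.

U+21A9: 3-byte form → E2 86 A9.
U+FA02: 3-byte form → EF A8 82.
U+10042: 4-byte form → F0 90 81 82.
U+B2C6: 3-byte form → EB 8B 86.
U+65C7: 3-byte form → E6 97 87.
U+1F927: 4-byte form → F0 9F A4 A7.
Concatenated (20 bytes): E2 86 A9 EF A8 82 F0 90 81 82 EB 8B 86 E6 97 87 F0 9F A4 A7.

E2 86 A9 EF A8 82 F0 90 81 82 EB 8B 86 E6 97 87 F0 9F A4 A7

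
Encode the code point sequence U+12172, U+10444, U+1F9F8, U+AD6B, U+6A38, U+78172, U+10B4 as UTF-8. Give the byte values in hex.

F0 92 85 B2 F0 90 91 84 F0 9F A7 B8 EA B5 AB E6 A8 B8 F1 B8 85 B2 E1 82 B4

U+12172: 4-byte form → F0 92 85 B2.
U+10444: 4-byte form → F0 90 91 84.
U+1F9F8: 4-byte form → F0 9F A7 B8.
U+AD6B: 3-byte form → EA B5 AB.
U+6A38: 3-byte form → E6 A8 B8.
U+78172: 4-byte form → F1 B8 85 B2.
U+10B4: 3-byte form → E1 82 B4.
Concatenated (25 bytes): F0 92 85 B2 F0 90 91 84 F0 9F A7 B8 EA B5 AB E6 A8 B8 F1 B8 85 B2 E1 82 B4.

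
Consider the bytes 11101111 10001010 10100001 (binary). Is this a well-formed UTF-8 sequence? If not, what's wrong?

Leading byte 0xEF = 11101111 → 3-byte form.
Continuation bytes 0x8A=10001010, 0xA1=10100001 all match 10xxxxxx.
Decoded value 0xF2A1 is ≥ 0x800 (shortest form) and not a surrogate.

valid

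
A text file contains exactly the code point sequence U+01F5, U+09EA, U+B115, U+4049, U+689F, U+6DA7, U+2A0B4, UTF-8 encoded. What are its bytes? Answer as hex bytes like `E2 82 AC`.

U+01F5: 2-byte form → C7 B5.
U+09EA: 3-byte form → E0 A7 AA.
U+B115: 3-byte form → EB 84 95.
U+4049: 3-byte form → E4 81 89.
U+689F: 3-byte form → E6 A2 9F.
U+6DA7: 3-byte form → E6 B6 A7.
U+2A0B4: 4-byte form → F0 AA 82 B4.
Concatenated (21 bytes): C7 B5 E0 A7 AA EB 84 95 E4 81 89 E6 A2 9F E6 B6 A7 F0 AA 82 B4.

C7 B5 E0 A7 AA EB 84 95 E4 81 89 E6 A2 9F E6 B6 A7 F0 AA 82 B4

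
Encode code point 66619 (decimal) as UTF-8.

F0 90 90 BB

U+1043B = 0x1043B = 66619 decimal. In range U+10000–U+10FFFF → 4-byte form: 11110xxx 10xxxxxx 10xxxxxx 10xxxxxx.
Binary (21 bits): 000010000010000111011.
Split 3+6+6+6: 000 | 010000 | 010000 | 111011.
Byte 1: 11110000 = 0xF0.
Byte 2: 10010000 = 0x90.
Byte 3: 10010000 = 0x90.
Byte 4: 10111011 = 0xBB.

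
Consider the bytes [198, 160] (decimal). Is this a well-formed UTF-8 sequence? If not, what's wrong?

Leading byte 0xC6 = 11000110 → 2-byte form.
Continuation bytes 0xA0=10100000 all match 10xxxxxx.
Decoded value 0x1A0 is ≥ 0x80 (shortest form) and not a surrogate.

valid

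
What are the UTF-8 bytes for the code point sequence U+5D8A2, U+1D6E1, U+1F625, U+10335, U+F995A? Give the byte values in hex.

F1 9D A2 A2 F0 9D 9B A1 F0 9F 98 A5 F0 90 8C B5 F3 B9 A5 9A

U+5D8A2: 4-byte form → F1 9D A2 A2.
U+1D6E1: 4-byte form → F0 9D 9B A1.
U+1F625: 4-byte form → F0 9F 98 A5.
U+10335: 4-byte form → F0 90 8C B5.
U+F995A: 4-byte form → F3 B9 A5 9A.
Concatenated (20 bytes): F1 9D A2 A2 F0 9D 9B A1 F0 9F 98 A5 F0 90 8C B5 F3 B9 A5 9A.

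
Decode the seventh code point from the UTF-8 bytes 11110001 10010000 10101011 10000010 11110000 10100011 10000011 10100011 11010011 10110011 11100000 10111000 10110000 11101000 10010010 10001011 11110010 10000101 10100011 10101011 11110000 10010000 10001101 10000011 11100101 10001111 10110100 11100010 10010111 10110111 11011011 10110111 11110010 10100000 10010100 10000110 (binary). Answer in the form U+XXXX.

U+10343

Offset 0: leading byte 0xF1 = 11110001 → 4-byte char #1 = F1 90 AB 82.
Offset 4: leading byte 0xF0 = 11110000 → 4-byte char #2 = F0 A3 83 A3.
Offset 8: leading byte 0xD3 = 11010011 → 2-byte char #3 = D3 B3.
Offset 10: leading byte 0xE0 = 11100000 → 3-byte char #4 = E0 B8 B0.
Offset 13: leading byte 0xE8 = 11101000 → 3-byte char #5 = E8 92 8B.
Offset 16: leading byte 0xF2 = 11110010 → 4-byte char #6 = F2 85 A3 AB.
Offset 20: leading byte 0xF0 = 11110000 → 4-byte char #7 = F0 90 8D 83.
Leading byte 0xF0 = 11110000 matches 11110xxx → 4-byte sequence.
Byte 1: 0xF0 = 11110000, payload 000 (3 bits).
Byte 2: 0x90 = 10010000 (10xxxxxx ✓), payload 010000.
Byte 3: 0x8D = 10001101 (10xxxxxx ✓), payload 001101.
Byte 4: 0x83 = 10000011 (10xxxxxx ✓), payload 000011.
Concatenate: 000010000001101000011 = 0x10343 (21 bits → U+10343).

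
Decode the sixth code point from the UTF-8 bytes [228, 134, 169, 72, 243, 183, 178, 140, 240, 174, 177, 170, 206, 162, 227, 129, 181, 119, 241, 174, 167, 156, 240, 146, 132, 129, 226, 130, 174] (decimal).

U+3075

Offset 0: leading byte 0xE4 = 11100100 → 3-byte char #1 = E4 86 A9.
Offset 3: leading byte 0x48 = 01001000 → 1-byte char #2 = 48.
Offset 4: leading byte 0xF3 = 11110011 → 4-byte char #3 = F3 B7 B2 8C.
Offset 8: leading byte 0xF0 = 11110000 → 4-byte char #4 = F0 AE B1 AA.
Offset 12: leading byte 0xCE = 11001110 → 2-byte char #5 = CE A2.
Offset 14: leading byte 0xE3 = 11100011 → 3-byte char #6 = E3 81 B5.
Leading byte 0xE3 = 11100011 matches 1110xxxx → 3-byte sequence.
Byte 1: 0xE3 = 11100011, payload 0011 (4 bits).
Byte 2: 0x81 = 10000001 (10xxxxxx ✓), payload 000001.
Byte 3: 0xB5 = 10110101 (10xxxxxx ✓), payload 110101.
Concatenate: 0011000001110101 = 0x3075 (16 bits → U+3075).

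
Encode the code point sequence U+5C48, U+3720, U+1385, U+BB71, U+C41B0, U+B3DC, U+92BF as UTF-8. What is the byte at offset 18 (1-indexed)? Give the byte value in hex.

1-indexed offset 18 is 0-indexed offset 17.
U+5C48 → 3-byte form E5 B1 88 at offsets 0–2.
U+3720 → 3-byte form E3 9C A0 at offsets 3–5.
U+1385 → 3-byte form E1 8E 85 at offsets 6–8.
U+BB71 → 3-byte form EB AD B1 at offsets 9–11.
U+C41B0 → 4-byte form F3 84 86 B0 at offsets 12–15.
U+B3DC → 3-byte form EB 8F 9C at offsets 16–18.
Offset 17 falls in char 6's range; it's byte 2 of EB 8F 9C = 0x8F.

0x8F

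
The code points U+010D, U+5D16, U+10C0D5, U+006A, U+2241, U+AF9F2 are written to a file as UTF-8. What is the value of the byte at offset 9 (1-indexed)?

0x95

1-indexed offset 9 is 0-indexed offset 8.
U+010D → 2-byte form C4 8D at offsets 0–1.
U+5D16 → 3-byte form E5 B4 96 at offsets 2–4.
U+10C0D5 → 4-byte form F4 8C 83 95 at offsets 5–8.
Offset 8 falls in char 3's range; it's byte 4 of F4 8C 83 95 = 0x95.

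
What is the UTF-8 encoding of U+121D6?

F0 92 87 96

U+121D6 = 0x121D6 = 74198 decimal. In range U+10000–U+10FFFF → 4-byte form: 11110xxx 10xxxxxx 10xxxxxx 10xxxxxx.
Binary (21 bits): 000010010000111010110.
Split 3+6+6+6: 000 | 010010 | 000111 | 010110.
Byte 1: 11110000 = 0xF0.
Byte 2: 10010010 = 0x92.
Byte 3: 10000111 = 0x87.
Byte 4: 10010110 = 0x96.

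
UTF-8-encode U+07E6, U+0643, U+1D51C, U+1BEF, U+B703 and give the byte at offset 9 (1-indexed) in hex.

1-indexed offset 9 is 0-indexed offset 8.
U+07E6 → 2-byte form DF A6 at offsets 0–1.
U+0643 → 2-byte form D9 83 at offsets 2–3.
U+1D51C → 4-byte form F0 9D 94 9C at offsets 4–7.
U+1BEF → 3-byte form E1 AF AF at offsets 8–10.
Offset 8 falls in char 4's range; it's byte 1 of E1 AF AF = 0xE1.

0xE1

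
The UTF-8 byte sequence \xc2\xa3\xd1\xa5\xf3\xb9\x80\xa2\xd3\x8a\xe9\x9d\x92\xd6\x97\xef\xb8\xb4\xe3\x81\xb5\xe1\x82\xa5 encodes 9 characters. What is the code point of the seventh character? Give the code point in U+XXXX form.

Offset 0: leading byte 0xC2 = 11000010 → 2-byte char #1 = C2 A3.
Offset 2: leading byte 0xD1 = 11010001 → 2-byte char #2 = D1 A5.
Offset 4: leading byte 0xF3 = 11110011 → 4-byte char #3 = F3 B9 80 A2.
Offset 8: leading byte 0xD3 = 11010011 → 2-byte char #4 = D3 8A.
Offset 10: leading byte 0xE9 = 11101001 → 3-byte char #5 = E9 9D 92.
Offset 13: leading byte 0xD6 = 11010110 → 2-byte char #6 = D6 97.
Offset 15: leading byte 0xEF = 11101111 → 3-byte char #7 = EF B8 B4.
Leading byte 0xEF = 11101111 matches 1110xxxx → 3-byte sequence.
Byte 1: 0xEF = 11101111, payload 1111 (4 bits).
Byte 2: 0xB8 = 10111000 (10xxxxxx ✓), payload 111000.
Byte 3: 0xB4 = 10110100 (10xxxxxx ✓), payload 110100.
Concatenate: 1111111000110100 = 0xFE34 (16 bits → U+FE34).

U+FE34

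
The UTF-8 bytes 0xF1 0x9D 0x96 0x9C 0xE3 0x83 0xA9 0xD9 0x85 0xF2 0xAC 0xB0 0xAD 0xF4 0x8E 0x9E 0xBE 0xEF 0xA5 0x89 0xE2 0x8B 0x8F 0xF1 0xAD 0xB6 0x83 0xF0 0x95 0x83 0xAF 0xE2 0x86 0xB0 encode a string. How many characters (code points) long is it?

Byte at offset 0: 0xF1 = 11110001 → 4-byte char (#1). Advance 4.
Byte at offset 4: 0xE3 = 11100011 → 3-byte char (#2). Advance 3.
Byte at offset 7: 0xD9 = 11011001 → 2-byte char (#3). Advance 2.
Byte at offset 9: 0xF2 = 11110010 → 4-byte char (#4). Advance 4.
Byte at offset 13: 0xF4 = 11110100 → 4-byte char (#5). Advance 4.
Byte at offset 17: 0xEF = 11101111 → 3-byte char (#6). Advance 3.
Byte at offset 20: 0xE2 = 11100010 → 3-byte char (#7). Advance 3.
Byte at offset 23: 0xF1 = 11110001 → 4-byte char (#8). Advance 4.
Byte at offset 27: 0xF0 = 11110000 → 4-byte char (#9). Advance 4.
Byte at offset 31: 0xE2 = 11100010 → 3-byte char (#10). Advance 3.
Reached end at offset 34 after 10 code points.

10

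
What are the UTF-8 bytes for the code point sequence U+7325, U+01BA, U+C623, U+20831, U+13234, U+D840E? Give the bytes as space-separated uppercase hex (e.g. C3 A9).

U+7325: 3-byte form → E7 8C A5.
U+01BA: 2-byte form → C6 BA.
U+C623: 3-byte form → EC 98 A3.
U+20831: 4-byte form → F0 A0 A0 B1.
U+13234: 4-byte form → F0 93 88 B4.
U+D840E: 4-byte form → F3 98 90 8E.
Concatenated (20 bytes): E7 8C A5 C6 BA EC 98 A3 F0 A0 A0 B1 F0 93 88 B4 F3 98 90 8E.

E7 8C A5 C6 BA EC 98 A3 F0 A0 A0 B1 F0 93 88 B4 F3 98 90 8E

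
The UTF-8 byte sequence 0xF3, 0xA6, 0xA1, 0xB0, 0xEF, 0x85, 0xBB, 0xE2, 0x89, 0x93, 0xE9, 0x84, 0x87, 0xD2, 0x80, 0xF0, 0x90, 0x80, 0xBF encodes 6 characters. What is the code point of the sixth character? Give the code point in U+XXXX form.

U+1003F

Offset 0: leading byte 0xF3 = 11110011 → 4-byte char #1 = F3 A6 A1 B0.
Offset 4: leading byte 0xEF = 11101111 → 3-byte char #2 = EF 85 BB.
Offset 7: leading byte 0xE2 = 11100010 → 3-byte char #3 = E2 89 93.
Offset 10: leading byte 0xE9 = 11101001 → 3-byte char #4 = E9 84 87.
Offset 13: leading byte 0xD2 = 11010010 → 2-byte char #5 = D2 80.
Offset 15: leading byte 0xF0 = 11110000 → 4-byte char #6 = F0 90 80 BF.
Leading byte 0xF0 = 11110000 matches 11110xxx → 4-byte sequence.
Byte 1: 0xF0 = 11110000, payload 000 (3 bits).
Byte 2: 0x90 = 10010000 (10xxxxxx ✓), payload 010000.
Byte 3: 0x80 = 10000000 (10xxxxxx ✓), payload 000000.
Byte 4: 0xBF = 10111111 (10xxxxxx ✓), payload 111111.
Concatenate: 000010000000000111111 = 0x1003F (21 bits → U+1003F).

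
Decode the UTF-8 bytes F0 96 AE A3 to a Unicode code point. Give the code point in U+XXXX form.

Leading byte 0xF0 = 11110000 matches 11110xxx → 4-byte sequence.
Byte 1: 0xF0 = 11110000, payload 000 (3 bits).
Byte 2: 0x96 = 10010110 (10xxxxxx ✓), payload 010110.
Byte 3: 0xAE = 10101110 (10xxxxxx ✓), payload 101110.
Byte 4: 0xA3 = 10100011 (10xxxxxx ✓), payload 100011.
Concatenate: 000010110101110100011 = 0x16BA3 (21 bits → U+16BA3).

U+16BA3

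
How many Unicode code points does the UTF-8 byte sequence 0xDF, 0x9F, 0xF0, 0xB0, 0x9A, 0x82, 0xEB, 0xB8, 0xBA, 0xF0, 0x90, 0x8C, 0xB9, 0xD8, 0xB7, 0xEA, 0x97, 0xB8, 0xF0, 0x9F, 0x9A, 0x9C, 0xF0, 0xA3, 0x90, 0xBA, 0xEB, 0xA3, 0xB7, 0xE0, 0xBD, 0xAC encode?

10

Byte at offset 0: 0xDF = 11011111 → 2-byte char (#1). Advance 2.
Byte at offset 2: 0xF0 = 11110000 → 4-byte char (#2). Advance 4.
Byte at offset 6: 0xEB = 11101011 → 3-byte char (#3). Advance 3.
Byte at offset 9: 0xF0 = 11110000 → 4-byte char (#4). Advance 4.
Byte at offset 13: 0xD8 = 11011000 → 2-byte char (#5). Advance 2.
Byte at offset 15: 0xEA = 11101010 → 3-byte char (#6). Advance 3.
Byte at offset 18: 0xF0 = 11110000 → 4-byte char (#7). Advance 4.
Byte at offset 22: 0xF0 = 11110000 → 4-byte char (#8). Advance 4.
Byte at offset 26: 0xEB = 11101011 → 3-byte char (#9). Advance 3.
Byte at offset 29: 0xE0 = 11100000 → 3-byte char (#10). Advance 3.
Reached end at offset 32 after 10 code points.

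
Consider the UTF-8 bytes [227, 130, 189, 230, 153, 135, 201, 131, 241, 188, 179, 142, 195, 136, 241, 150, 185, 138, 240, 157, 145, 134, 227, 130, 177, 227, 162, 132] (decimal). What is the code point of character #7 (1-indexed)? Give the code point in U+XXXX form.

Offset 0: leading byte 0xE3 = 11100011 → 3-byte char #1 = E3 82 BD.
Offset 3: leading byte 0xE6 = 11100110 → 3-byte char #2 = E6 99 87.
Offset 6: leading byte 0xC9 = 11001001 → 2-byte char #3 = C9 83.
Offset 8: leading byte 0xF1 = 11110001 → 4-byte char #4 = F1 BC B3 8E.
Offset 12: leading byte 0xC3 = 11000011 → 2-byte char #5 = C3 88.
Offset 14: leading byte 0xF1 = 11110001 → 4-byte char #6 = F1 96 B9 8A.
Offset 18: leading byte 0xF0 = 11110000 → 4-byte char #7 = F0 9D 91 86.
Leading byte 0xF0 = 11110000 matches 11110xxx → 4-byte sequence.
Byte 1: 0xF0 = 11110000, payload 000 (3 bits).
Byte 2: 0x9D = 10011101 (10xxxxxx ✓), payload 011101.
Byte 3: 0x91 = 10010001 (10xxxxxx ✓), payload 010001.
Byte 4: 0x86 = 10000110 (10xxxxxx ✓), payload 000110.
Concatenate: 000011101010001000110 = 0x1D446 (21 bits → U+1D446).

U+1D446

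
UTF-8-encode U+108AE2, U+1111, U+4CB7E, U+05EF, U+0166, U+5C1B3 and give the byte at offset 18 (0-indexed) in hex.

U+108AE2 → 4-byte form F4 88 AB A2 at offsets 0–3.
U+1111 → 3-byte form E1 84 91 at offsets 4–6.
U+4CB7E → 4-byte form F1 8C AD BE at offsets 7–10.
U+05EF → 2-byte form D7 AF at offsets 11–12.
U+0166 → 2-byte form C5 A6 at offsets 13–14.
U+5C1B3 → 4-byte form F1 9C 86 B3 at offsets 15–18.
Offset 18 falls in char 6's range; it's byte 4 of F1 9C 86 B3 = 0xB3.

0xB3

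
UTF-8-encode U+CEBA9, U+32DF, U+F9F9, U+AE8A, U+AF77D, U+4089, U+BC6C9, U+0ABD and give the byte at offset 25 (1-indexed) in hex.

0xE0

1-indexed offset 25 is 0-indexed offset 24.
U+CEBA9 → 4-byte form F3 8E AE A9 at offsets 0–3.
U+32DF → 3-byte form E3 8B 9F at offsets 4–6.
U+F9F9 → 3-byte form EF A7 B9 at offsets 7–9.
U+AE8A → 3-byte form EA BA 8A at offsets 10–12.
U+AF77D → 4-byte form F2 AF 9D BD at offsets 13–16.
U+4089 → 3-byte form E4 82 89 at offsets 17–19.
U+BC6C9 → 4-byte form F2 BC 9B 89 at offsets 20–23.
U+0ABD → 3-byte form E0 AA BD at offsets 24–26.
Offset 24 falls in char 8's range; it's byte 1 of E0 AA BD = 0xE0.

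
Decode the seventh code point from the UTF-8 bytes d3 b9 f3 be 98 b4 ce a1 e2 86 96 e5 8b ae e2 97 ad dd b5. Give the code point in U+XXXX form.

U+0775

Offset 0: leading byte 0xD3 = 11010011 → 2-byte char #1 = D3 B9.
Offset 2: leading byte 0xF3 = 11110011 → 4-byte char #2 = F3 BE 98 B4.
Offset 6: leading byte 0xCE = 11001110 → 2-byte char #3 = CE A1.
Offset 8: leading byte 0xE2 = 11100010 → 3-byte char #4 = E2 86 96.
Offset 11: leading byte 0xE5 = 11100101 → 3-byte char #5 = E5 8B AE.
Offset 14: leading byte 0xE2 = 11100010 → 3-byte char #6 = E2 97 AD.
Offset 17: leading byte 0xDD = 11011101 → 2-byte char #7 = DD B5.
Leading byte 0xDD = 11011101 matches 110xxxxx → 2-byte sequence.
Byte 1: 0xDD = 11011101, payload 11101 (5 bits).
Byte 2: 0xB5 = 10110101 (10xxxxxx ✓), payload 110101.
Concatenate: 11101110101 = 0x775 (11 bits → U+0775).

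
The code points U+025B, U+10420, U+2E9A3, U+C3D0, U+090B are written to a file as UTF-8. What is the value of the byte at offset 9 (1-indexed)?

1-indexed offset 9 is 0-indexed offset 8.
U+025B → 2-byte form C9 9B at offsets 0–1.
U+10420 → 4-byte form F0 90 90 A0 at offsets 2–5.
U+2E9A3 → 4-byte form F0 AE A6 A3 at offsets 6–9.
Offset 8 falls in char 3's range; it's byte 3 of F0 AE A6 A3 = 0xA6.

0xA6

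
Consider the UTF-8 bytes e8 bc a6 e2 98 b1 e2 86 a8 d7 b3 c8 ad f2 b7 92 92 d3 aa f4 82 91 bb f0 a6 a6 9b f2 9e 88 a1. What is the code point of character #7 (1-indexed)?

U+04EA

Offset 0: leading byte 0xE8 = 11101000 → 3-byte char #1 = E8 BC A6.
Offset 3: leading byte 0xE2 = 11100010 → 3-byte char #2 = E2 98 B1.
Offset 6: leading byte 0xE2 = 11100010 → 3-byte char #3 = E2 86 A8.
Offset 9: leading byte 0xD7 = 11010111 → 2-byte char #4 = D7 B3.
Offset 11: leading byte 0xC8 = 11001000 → 2-byte char #5 = C8 AD.
Offset 13: leading byte 0xF2 = 11110010 → 4-byte char #6 = F2 B7 92 92.
Offset 17: leading byte 0xD3 = 11010011 → 2-byte char #7 = D3 AA.
Leading byte 0xD3 = 11010011 matches 110xxxxx → 2-byte sequence.
Byte 1: 0xD3 = 11010011, payload 10011 (5 bits).
Byte 2: 0xAA = 10101010 (10xxxxxx ✓), payload 101010.
Concatenate: 10011101010 = 0x4EA (11 bits → U+04EA).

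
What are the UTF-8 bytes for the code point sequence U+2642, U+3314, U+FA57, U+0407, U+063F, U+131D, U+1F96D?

U+2642: 3-byte form → E2 99 82.
U+3314: 3-byte form → E3 8C 94.
U+FA57: 3-byte form → EF A9 97.
U+0407: 2-byte form → D0 87.
U+063F: 2-byte form → D8 BF.
U+131D: 3-byte form → E1 8C 9D.
U+1F96D: 4-byte form → F0 9F A5 AD.
Concatenated (20 bytes): E2 99 82 E3 8C 94 EF A9 97 D0 87 D8 BF E1 8C 9D F0 9F A5 AD.

E2 99 82 E3 8C 94 EF A9 97 D0 87 D8 BF E1 8C 9D F0 9F A5 AD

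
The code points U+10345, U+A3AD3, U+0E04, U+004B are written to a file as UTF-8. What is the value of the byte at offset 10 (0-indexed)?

U+10345 → 4-byte form F0 90 8D 85 at offsets 0–3.
U+A3AD3 → 4-byte form F2 A3 AB 93 at offsets 4–7.
U+0E04 → 3-byte form E0 B8 84 at offsets 8–10.
Offset 10 falls in char 3's range; it's byte 3 of E0 B8 84 = 0x84.

0x84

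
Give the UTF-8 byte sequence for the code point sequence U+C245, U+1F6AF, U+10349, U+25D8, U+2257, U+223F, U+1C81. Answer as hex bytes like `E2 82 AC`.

U+C245: 3-byte form → EC 89 85.
U+1F6AF: 4-byte form → F0 9F 9A AF.
U+10349: 4-byte form → F0 90 8D 89.
U+25D8: 3-byte form → E2 97 98.
U+2257: 3-byte form → E2 89 97.
U+223F: 3-byte form → E2 88 BF.
U+1C81: 3-byte form → E1 B2 81.
Concatenated (23 bytes): EC 89 85 F0 9F 9A AF F0 90 8D 89 E2 97 98 E2 89 97 E2 88 BF E1 B2 81.

EC 89 85 F0 9F 9A AF F0 90 8D 89 E2 97 98 E2 89 97 E2 88 BF E1 B2 81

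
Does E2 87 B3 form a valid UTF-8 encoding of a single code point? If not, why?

Leading byte 0xE2 = 11100010 → 3-byte form.
Continuation bytes 0x87=10000111, 0xB3=10110011 all match 10xxxxxx.
Decoded value 0x21F3 is ≥ 0x800 (shortest form) and not a surrogate.

valid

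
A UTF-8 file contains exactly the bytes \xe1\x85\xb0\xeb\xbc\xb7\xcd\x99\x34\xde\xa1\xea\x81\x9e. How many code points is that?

Byte at offset 0: 0xE1 = 11100001 → 3-byte char (#1). Advance 3.
Byte at offset 3: 0xEB = 11101011 → 3-byte char (#2). Advance 3.
Byte at offset 6: 0xCD = 11001101 → 2-byte char (#3). Advance 2.
Byte at offset 8: 0x34 = 00110100 → 1-byte char (#4). Advance 1.
Byte at offset 9: 0xDE = 11011110 → 2-byte char (#5). Advance 2.
Byte at offset 11: 0xEA = 11101010 → 3-byte char (#6). Advance 3.
Reached end at offset 14 after 6 code points.

6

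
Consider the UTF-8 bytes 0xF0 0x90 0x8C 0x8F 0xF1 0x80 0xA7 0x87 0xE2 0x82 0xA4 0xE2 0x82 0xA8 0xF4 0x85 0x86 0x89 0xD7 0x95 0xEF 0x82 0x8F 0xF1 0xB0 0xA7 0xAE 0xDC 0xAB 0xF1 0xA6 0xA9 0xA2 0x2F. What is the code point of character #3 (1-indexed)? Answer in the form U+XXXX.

U+20A4

Offset 0: leading byte 0xF0 = 11110000 → 4-byte char #1 = F0 90 8C 8F.
Offset 4: leading byte 0xF1 = 11110001 → 4-byte char #2 = F1 80 A7 87.
Offset 8: leading byte 0xE2 = 11100010 → 3-byte char #3 = E2 82 A4.
Leading byte 0xE2 = 11100010 matches 1110xxxx → 3-byte sequence.
Byte 1: 0xE2 = 11100010, payload 0010 (4 bits).
Byte 2: 0x82 = 10000010 (10xxxxxx ✓), payload 000010.
Byte 3: 0xA4 = 10100100 (10xxxxxx ✓), payload 100100.
Concatenate: 0010000010100100 = 0x20A4 (16 bits → U+20A4).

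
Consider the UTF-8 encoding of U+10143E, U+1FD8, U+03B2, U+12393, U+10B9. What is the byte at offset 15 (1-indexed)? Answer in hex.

0x82

1-indexed offset 15 is 0-indexed offset 14.
U+10143E → 4-byte form F4 81 90 BE at offsets 0–3.
U+1FD8 → 3-byte form E1 BF 98 at offsets 4–6.
U+03B2 → 2-byte form CE B2 at offsets 7–8.
U+12393 → 4-byte form F0 92 8E 93 at offsets 9–12.
U+10B9 → 3-byte form E1 82 B9 at offsets 13–15.
Offset 14 falls in char 5's range; it's byte 2 of E1 82 B9 = 0x82.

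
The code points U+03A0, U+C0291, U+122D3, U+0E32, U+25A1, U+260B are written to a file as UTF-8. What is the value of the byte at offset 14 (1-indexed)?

0xE2

1-indexed offset 14 is 0-indexed offset 13.
U+03A0 → 2-byte form CE A0 at offsets 0–1.
U+C0291 → 4-byte form F3 80 8A 91 at offsets 2–5.
U+122D3 → 4-byte form F0 92 8B 93 at offsets 6–9.
U+0E32 → 3-byte form E0 B8 B2 at offsets 10–12.
U+25A1 → 3-byte form E2 96 A1 at offsets 13–15.
Offset 13 falls in char 5's range; it's byte 1 of E2 96 A1 = 0xE2.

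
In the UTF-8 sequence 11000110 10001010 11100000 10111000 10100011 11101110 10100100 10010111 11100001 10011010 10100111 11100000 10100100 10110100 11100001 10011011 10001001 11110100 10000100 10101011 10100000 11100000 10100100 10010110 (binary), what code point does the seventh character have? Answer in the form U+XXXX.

U+104AE0

Offset 0: leading byte 0xC6 = 11000110 → 2-byte char #1 = C6 8A.
Offset 2: leading byte 0xE0 = 11100000 → 3-byte char #2 = E0 B8 A3.
Offset 5: leading byte 0xEE = 11101110 → 3-byte char #3 = EE A4 97.
Offset 8: leading byte 0xE1 = 11100001 → 3-byte char #4 = E1 9A A7.
Offset 11: leading byte 0xE0 = 11100000 → 3-byte char #5 = E0 A4 B4.
Offset 14: leading byte 0xE1 = 11100001 → 3-byte char #6 = E1 9B 89.
Offset 17: leading byte 0xF4 = 11110100 → 4-byte char #7 = F4 84 AB A0.
Leading byte 0xF4 = 11110100 matches 11110xxx → 4-byte sequence.
Byte 1: 0xF4 = 11110100, payload 100 (3 bits).
Byte 2: 0x84 = 10000100 (10xxxxxx ✓), payload 000100.
Byte 3: 0xAB = 10101011 (10xxxxxx ✓), payload 101011.
Byte 4: 0xA0 = 10100000 (10xxxxxx ✓), payload 100000.
Concatenate: 100000100101011100000 = 0x104AE0 (21 bits → U+104AE0).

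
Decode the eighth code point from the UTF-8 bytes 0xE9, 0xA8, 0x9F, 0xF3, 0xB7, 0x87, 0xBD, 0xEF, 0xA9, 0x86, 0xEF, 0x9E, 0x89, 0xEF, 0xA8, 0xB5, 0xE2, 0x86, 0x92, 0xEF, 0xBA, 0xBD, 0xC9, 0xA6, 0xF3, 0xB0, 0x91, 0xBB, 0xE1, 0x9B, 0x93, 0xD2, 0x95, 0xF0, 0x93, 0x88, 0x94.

Offset 0: leading byte 0xE9 = 11101001 → 3-byte char #1 = E9 A8 9F.
Offset 3: leading byte 0xF3 = 11110011 → 4-byte char #2 = F3 B7 87 BD.
Offset 7: leading byte 0xEF = 11101111 → 3-byte char #3 = EF A9 86.
Offset 10: leading byte 0xEF = 11101111 → 3-byte char #4 = EF 9E 89.
Offset 13: leading byte 0xEF = 11101111 → 3-byte char #5 = EF A8 B5.
Offset 16: leading byte 0xE2 = 11100010 → 3-byte char #6 = E2 86 92.
Offset 19: leading byte 0xEF = 11101111 → 3-byte char #7 = EF BA BD.
Offset 22: leading byte 0xC9 = 11001001 → 2-byte char #8 = C9 A6.
Leading byte 0xC9 = 11001001 matches 110xxxxx → 2-byte sequence.
Byte 1: 0xC9 = 11001001, payload 01001 (5 bits).
Byte 2: 0xA6 = 10100110 (10xxxxxx ✓), payload 100110.
Concatenate: 01001100110 = 0x266 (11 bits → U+0266).

U+0266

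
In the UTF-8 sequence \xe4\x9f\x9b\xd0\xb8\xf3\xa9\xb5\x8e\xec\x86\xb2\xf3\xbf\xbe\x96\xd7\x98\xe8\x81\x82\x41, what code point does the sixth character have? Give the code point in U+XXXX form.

U+05D8

Offset 0: leading byte 0xE4 = 11100100 → 3-byte char #1 = E4 9F 9B.
Offset 3: leading byte 0xD0 = 11010000 → 2-byte char #2 = D0 B8.
Offset 5: leading byte 0xF3 = 11110011 → 4-byte char #3 = F3 A9 B5 8E.
Offset 9: leading byte 0xEC = 11101100 → 3-byte char #4 = EC 86 B2.
Offset 12: leading byte 0xF3 = 11110011 → 4-byte char #5 = F3 BF BE 96.
Offset 16: leading byte 0xD7 = 11010111 → 2-byte char #6 = D7 98.
Leading byte 0xD7 = 11010111 matches 110xxxxx → 2-byte sequence.
Byte 1: 0xD7 = 11010111, payload 10111 (5 bits).
Byte 2: 0x98 = 10011000 (10xxxxxx ✓), payload 011000.
Concatenate: 10111011000 = 0x5D8 (11 bits → U+05D8).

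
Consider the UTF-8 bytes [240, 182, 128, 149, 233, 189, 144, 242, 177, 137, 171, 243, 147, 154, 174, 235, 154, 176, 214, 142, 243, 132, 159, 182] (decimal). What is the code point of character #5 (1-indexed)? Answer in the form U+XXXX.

U+B6B0

Offset 0: leading byte 0xF0 = 11110000 → 4-byte char #1 = F0 B6 80 95.
Offset 4: leading byte 0xE9 = 11101001 → 3-byte char #2 = E9 BD 90.
Offset 7: leading byte 0xF2 = 11110010 → 4-byte char #3 = F2 B1 89 AB.
Offset 11: leading byte 0xF3 = 11110011 → 4-byte char #4 = F3 93 9A AE.
Offset 15: leading byte 0xEB = 11101011 → 3-byte char #5 = EB 9A B0.
Leading byte 0xEB = 11101011 matches 1110xxxx → 3-byte sequence.
Byte 1: 0xEB = 11101011, payload 1011 (4 bits).
Byte 2: 0x9A = 10011010 (10xxxxxx ✓), payload 011010.
Byte 3: 0xB0 = 10110000 (10xxxxxx ✓), payload 110000.
Concatenate: 1011011010110000 = 0xB6B0 (16 bits → U+B6B0).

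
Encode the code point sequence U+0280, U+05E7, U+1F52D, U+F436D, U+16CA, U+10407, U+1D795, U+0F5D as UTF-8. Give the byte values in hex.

U+0280: 2-byte form → CA 80.
U+05E7: 2-byte form → D7 A7.
U+1F52D: 4-byte form → F0 9F 94 AD.
U+F436D: 4-byte form → F3 B4 8D AD.
U+16CA: 3-byte form → E1 9B 8A.
U+10407: 4-byte form → F0 90 90 87.
U+1D795: 4-byte form → F0 9D 9E 95.
U+0F5D: 3-byte form → E0 BD 9D.
Concatenated (26 bytes): CA 80 D7 A7 F0 9F 94 AD F3 B4 8D AD E1 9B 8A F0 90 90 87 F0 9D 9E 95 E0 BD 9D.

CA 80 D7 A7 F0 9F 94 AD F3 B4 8D AD E1 9B 8A F0 90 90 87 F0 9D 9E 95 E0 BD 9D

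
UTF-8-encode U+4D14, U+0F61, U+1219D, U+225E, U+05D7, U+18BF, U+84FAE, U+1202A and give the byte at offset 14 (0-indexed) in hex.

0x97

U+4D14 → 3-byte form E4 B4 94 at offsets 0–2.
U+0F61 → 3-byte form E0 BD A1 at offsets 3–5.
U+1219D → 4-byte form F0 92 86 9D at offsets 6–9.
U+225E → 3-byte form E2 89 9E at offsets 10–12.
U+05D7 → 2-byte form D7 97 at offsets 13–14.
Offset 14 falls in char 5's range; it's byte 2 of D7 97 = 0x97.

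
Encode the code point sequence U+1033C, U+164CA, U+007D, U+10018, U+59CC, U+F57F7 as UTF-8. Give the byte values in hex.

F0 90 8C BC F0 96 93 8A 7D F0 90 80 98 E5 A7 8C F3 B5 9F B7

U+1033C: 4-byte form → F0 90 8C BC.
U+164CA: 4-byte form → F0 96 93 8A.
U+007D: 1-byte form → 7D.
U+10018: 4-byte form → F0 90 80 98.
U+59CC: 3-byte form → E5 A7 8C.
U+F57F7: 4-byte form → F3 B5 9F B7.
Concatenated (20 bytes): F0 90 8C BC F0 96 93 8A 7D F0 90 80 98 E5 A7 8C F3 B5 9F B7.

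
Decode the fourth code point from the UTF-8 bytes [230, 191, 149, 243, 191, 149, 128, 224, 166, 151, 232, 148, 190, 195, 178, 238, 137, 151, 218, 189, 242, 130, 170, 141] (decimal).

U+853E

Offset 0: leading byte 0xE6 = 11100110 → 3-byte char #1 = E6 BF 95.
Offset 3: leading byte 0xF3 = 11110011 → 4-byte char #2 = F3 BF 95 80.
Offset 7: leading byte 0xE0 = 11100000 → 3-byte char #3 = E0 A6 97.
Offset 10: leading byte 0xE8 = 11101000 → 3-byte char #4 = E8 94 BE.
Leading byte 0xE8 = 11101000 matches 1110xxxx → 3-byte sequence.
Byte 1: 0xE8 = 11101000, payload 1000 (4 bits).
Byte 2: 0x94 = 10010100 (10xxxxxx ✓), payload 010100.
Byte 3: 0xBE = 10111110 (10xxxxxx ✓), payload 111110.
Concatenate: 1000010100111110 = 0x853E (16 bits → U+853E).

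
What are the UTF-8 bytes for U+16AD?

E1 9A AD

U+16AD = 0x16AD = 5805 decimal. In range U+0800–U+FFFF → 3-byte form: 1110xxxx 10xxxxxx 10xxxxxx.
Binary (16 bits): 0001011010101101.
Split 4+6+6: 0001 | 011010 | 101101.
Byte 1: 11100001 = 0xE1.
Byte 2: 10011010 = 0x9A.
Byte 3: 10101101 = 0xAD.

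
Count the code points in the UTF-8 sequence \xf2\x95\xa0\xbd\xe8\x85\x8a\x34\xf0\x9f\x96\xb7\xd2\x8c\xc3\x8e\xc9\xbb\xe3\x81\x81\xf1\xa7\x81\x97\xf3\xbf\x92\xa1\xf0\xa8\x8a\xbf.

Byte at offset 0: 0xF2 = 11110010 → 4-byte char (#1). Advance 4.
Byte at offset 4: 0xE8 = 11101000 → 3-byte char (#2). Advance 3.
Byte at offset 7: 0x34 = 00110100 → 1-byte char (#3). Advance 1.
Byte at offset 8: 0xF0 = 11110000 → 4-byte char (#4). Advance 4.
Byte at offset 12: 0xD2 = 11010010 → 2-byte char (#5). Advance 2.
Byte at offset 14: 0xC3 = 11000011 → 2-byte char (#6). Advance 2.
Byte at offset 16: 0xC9 = 11001001 → 2-byte char (#7). Advance 2.
Byte at offset 18: 0xE3 = 11100011 → 3-byte char (#8). Advance 3.
Byte at offset 21: 0xF1 = 11110001 → 4-byte char (#9). Advance 4.
Byte at offset 25: 0xF3 = 11110011 → 4-byte char (#10). Advance 4.
Byte at offset 29: 0xF0 = 11110000 → 4-byte char (#11). Advance 4.
Reached end at offset 33 after 11 code points.

11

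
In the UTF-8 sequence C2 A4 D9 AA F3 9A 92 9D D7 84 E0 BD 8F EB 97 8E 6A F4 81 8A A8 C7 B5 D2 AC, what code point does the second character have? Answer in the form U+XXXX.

U+066A

Offset 0: leading byte 0xC2 = 11000010 → 2-byte char #1 = C2 A4.
Offset 2: leading byte 0xD9 = 11011001 → 2-byte char #2 = D9 AA.
Leading byte 0xD9 = 11011001 matches 110xxxxx → 2-byte sequence.
Byte 1: 0xD9 = 11011001, payload 11001 (5 bits).
Byte 2: 0xAA = 10101010 (10xxxxxx ✓), payload 101010.
Concatenate: 11001101010 = 0x66A (11 bits → U+066A).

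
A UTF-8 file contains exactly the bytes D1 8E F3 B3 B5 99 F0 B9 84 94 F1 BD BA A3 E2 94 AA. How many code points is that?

Byte at offset 0: 0xD1 = 11010001 → 2-byte char (#1). Advance 2.
Byte at offset 2: 0xF3 = 11110011 → 4-byte char (#2). Advance 4.
Byte at offset 6: 0xF0 = 11110000 → 4-byte char (#3). Advance 4.
Byte at offset 10: 0xF1 = 11110001 → 4-byte char (#4). Advance 4.
Byte at offset 14: 0xE2 = 11100010 → 3-byte char (#5). Advance 3.
Reached end at offset 17 after 5 code points.

5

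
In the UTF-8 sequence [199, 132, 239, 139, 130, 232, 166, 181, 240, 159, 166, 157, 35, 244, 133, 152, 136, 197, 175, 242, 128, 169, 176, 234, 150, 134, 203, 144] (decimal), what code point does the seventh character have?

U+016F

Offset 0: leading byte 0xC7 = 11000111 → 2-byte char #1 = C7 84.
Offset 2: leading byte 0xEF = 11101111 → 3-byte char #2 = EF 8B 82.
Offset 5: leading byte 0xE8 = 11101000 → 3-byte char #3 = E8 A6 B5.
Offset 8: leading byte 0xF0 = 11110000 → 4-byte char #4 = F0 9F A6 9D.
Offset 12: leading byte 0x23 = 00100011 → 1-byte char #5 = 23.
Offset 13: leading byte 0xF4 = 11110100 → 4-byte char #6 = F4 85 98 88.
Offset 17: leading byte 0xC5 = 11000101 → 2-byte char #7 = C5 AF.
Leading byte 0xC5 = 11000101 matches 110xxxxx → 2-byte sequence.
Byte 1: 0xC5 = 11000101, payload 00101 (5 bits).
Byte 2: 0xAF = 10101111 (10xxxxxx ✓), payload 101111.
Concatenate: 00101101111 = 0x16F (11 bits → U+016F).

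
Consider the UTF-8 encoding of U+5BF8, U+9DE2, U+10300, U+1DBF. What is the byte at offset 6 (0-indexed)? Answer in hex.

U+5BF8 → 3-byte form E5 AF B8 at offsets 0–2.
U+9DE2 → 3-byte form E9 B7 A2 at offsets 3–5.
U+10300 → 4-byte form F0 90 8C 80 at offsets 6–9.
Offset 6 falls in char 3's range; it's byte 1 of F0 90 8C 80 = 0xF0.

0xF0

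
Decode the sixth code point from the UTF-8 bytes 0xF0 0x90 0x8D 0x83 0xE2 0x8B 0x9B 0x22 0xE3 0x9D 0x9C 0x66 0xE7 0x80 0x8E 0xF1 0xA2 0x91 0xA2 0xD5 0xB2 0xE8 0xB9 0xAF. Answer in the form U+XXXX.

Offset 0: leading byte 0xF0 = 11110000 → 4-byte char #1 = F0 90 8D 83.
Offset 4: leading byte 0xE2 = 11100010 → 3-byte char #2 = E2 8B 9B.
Offset 7: leading byte 0x22 = 00100010 → 1-byte char #3 = 22.
Offset 8: leading byte 0xE3 = 11100011 → 3-byte char #4 = E3 9D 9C.
Offset 11: leading byte 0x66 = 01100110 → 1-byte char #5 = 66.
Offset 12: leading byte 0xE7 = 11100111 → 3-byte char #6 = E7 80 8E.
Leading byte 0xE7 = 11100111 matches 1110xxxx → 3-byte sequence.
Byte 1: 0xE7 = 11100111, payload 0111 (4 bits).
Byte 2: 0x80 = 10000000 (10xxxxxx ✓), payload 000000.
Byte 3: 0x8E = 10001110 (10xxxxxx ✓), payload 001110.
Concatenate: 0111000000001110 = 0x700E (16 bits → U+700E).

U+700E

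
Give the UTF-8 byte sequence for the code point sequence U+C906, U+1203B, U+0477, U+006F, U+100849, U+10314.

U+C906: 3-byte form → EC A4 86.
U+1203B: 4-byte form → F0 92 80 BB.
U+0477: 2-byte form → D1 B7.
U+006F: 1-byte form → 6F.
U+100849: 4-byte form → F4 80 A1 89.
U+10314: 4-byte form → F0 90 8C 94.
Concatenated (18 bytes): EC A4 86 F0 92 80 BB D1 B7 6F F4 80 A1 89 F0 90 8C 94.

EC A4 86 F0 92 80 BB D1 B7 6F F4 80 A1 89 F0 90 8C 94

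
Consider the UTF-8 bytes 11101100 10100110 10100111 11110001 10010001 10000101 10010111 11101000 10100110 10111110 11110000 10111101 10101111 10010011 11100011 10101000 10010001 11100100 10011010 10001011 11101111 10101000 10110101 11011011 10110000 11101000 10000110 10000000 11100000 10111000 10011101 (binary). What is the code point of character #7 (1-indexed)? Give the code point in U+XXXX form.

U+FA35

Offset 0: leading byte 0xEC = 11101100 → 3-byte char #1 = EC A6 A7.
Offset 3: leading byte 0xF1 = 11110001 → 4-byte char #2 = F1 91 85 97.
Offset 7: leading byte 0xE8 = 11101000 → 3-byte char #3 = E8 A6 BE.
Offset 10: leading byte 0xF0 = 11110000 → 4-byte char #4 = F0 BD AF 93.
Offset 14: leading byte 0xE3 = 11100011 → 3-byte char #5 = E3 A8 91.
Offset 17: leading byte 0xE4 = 11100100 → 3-byte char #6 = E4 9A 8B.
Offset 20: leading byte 0xEF = 11101111 → 3-byte char #7 = EF A8 B5.
Leading byte 0xEF = 11101111 matches 1110xxxx → 3-byte sequence.
Byte 1: 0xEF = 11101111, payload 1111 (4 bits).
Byte 2: 0xA8 = 10101000 (10xxxxxx ✓), payload 101000.
Byte 3: 0xB5 = 10110101 (10xxxxxx ✓), payload 110101.
Concatenate: 1111101000110101 = 0xFA35 (16 bits → U+FA35).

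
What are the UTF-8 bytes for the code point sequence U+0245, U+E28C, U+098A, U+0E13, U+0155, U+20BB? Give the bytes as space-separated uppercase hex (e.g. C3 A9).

U+0245: 2-byte form → C9 85.
U+E28C: 3-byte form → EE 8A 8C.
U+098A: 3-byte form → E0 A6 8A.
U+0E13: 3-byte form → E0 B8 93.
U+0155: 2-byte form → C5 95.
U+20BB: 3-byte form → E2 82 BB.
Concatenated (16 bytes): C9 85 EE 8A 8C E0 A6 8A E0 B8 93 C5 95 E2 82 BB.

C9 85 EE 8A 8C E0 A6 8A E0 B8 93 C5 95 E2 82 BB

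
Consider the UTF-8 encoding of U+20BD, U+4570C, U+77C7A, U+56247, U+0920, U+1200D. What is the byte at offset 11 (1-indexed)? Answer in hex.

1-indexed offset 11 is 0-indexed offset 10.
U+20BD → 3-byte form E2 82 BD at offsets 0–2.
U+4570C → 4-byte form F1 85 9C 8C at offsets 3–6.
U+77C7A → 4-byte form F1 B7 B1 BA at offsets 7–10.
Offset 10 falls in char 3's range; it's byte 4 of F1 B7 B1 BA = 0xBA.

0xBA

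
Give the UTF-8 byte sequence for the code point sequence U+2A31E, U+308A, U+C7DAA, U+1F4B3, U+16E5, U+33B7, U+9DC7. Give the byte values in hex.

U+2A31E: 4-byte form → F0 AA 8C 9E.
U+308A: 3-byte form → E3 82 8A.
U+C7DAA: 4-byte form → F3 87 B6 AA.
U+1F4B3: 4-byte form → F0 9F 92 B3.
U+16E5: 3-byte form → E1 9B A5.
U+33B7: 3-byte form → E3 8E B7.
U+9DC7: 3-byte form → E9 B7 87.
Concatenated (24 bytes): F0 AA 8C 9E E3 82 8A F3 87 B6 AA F0 9F 92 B3 E1 9B A5 E3 8E B7 E9 B7 87.

F0 AA 8C 9E E3 82 8A F3 87 B6 AA F0 9F 92 B3 E1 9B A5 E3 8E B7 E9 B7 87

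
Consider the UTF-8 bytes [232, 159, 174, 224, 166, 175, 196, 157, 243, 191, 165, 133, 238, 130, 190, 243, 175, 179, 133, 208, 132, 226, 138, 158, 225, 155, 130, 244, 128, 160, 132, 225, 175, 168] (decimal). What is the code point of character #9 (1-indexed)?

Offset 0: leading byte 0xE8 = 11101000 → 3-byte char #1 = E8 9F AE.
Offset 3: leading byte 0xE0 = 11100000 → 3-byte char #2 = E0 A6 AF.
Offset 6: leading byte 0xC4 = 11000100 → 2-byte char #3 = C4 9D.
Offset 8: leading byte 0xF3 = 11110011 → 4-byte char #4 = F3 BF A5 85.
Offset 12: leading byte 0xEE = 11101110 → 3-byte char #5 = EE 82 BE.
Offset 15: leading byte 0xF3 = 11110011 → 4-byte char #6 = F3 AF B3 85.
Offset 19: leading byte 0xD0 = 11010000 → 2-byte char #7 = D0 84.
Offset 21: leading byte 0xE2 = 11100010 → 3-byte char #8 = E2 8A 9E.
Offset 24: leading byte 0xE1 = 11100001 → 3-byte char #9 = E1 9B 82.
Leading byte 0xE1 = 11100001 matches 1110xxxx → 3-byte sequence.
Byte 1: 0xE1 = 11100001, payload 0001 (4 bits).
Byte 2: 0x9B = 10011011 (10xxxxxx ✓), payload 011011.
Byte 3: 0x82 = 10000010 (10xxxxxx ✓), payload 000010.
Concatenate: 0001011011000010 = 0x16C2 (16 bits → U+16C2).

U+16C2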